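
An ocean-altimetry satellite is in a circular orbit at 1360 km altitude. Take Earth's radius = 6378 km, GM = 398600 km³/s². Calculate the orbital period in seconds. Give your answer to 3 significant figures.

6770 seconds

Semi-major axis a = 6378 + 1360 = 7738 km. Period T = 2π√(a³/μ) = 2π√(7738³/398600) = 6774.1 s = 112.90 min.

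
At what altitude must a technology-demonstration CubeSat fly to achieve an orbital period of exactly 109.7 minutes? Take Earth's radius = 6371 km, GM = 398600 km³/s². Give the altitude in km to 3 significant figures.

T = 109.7 min = 6582.0 s.
From T = 2π√(a³/μ): a = (μ T²/4π²)^(1/3) = (398600 × 6582.0² / 4π²)^(1/3) = 7591 km.
Altitude h = a − R = 7591 − 6371 = 1220 km.

1220 km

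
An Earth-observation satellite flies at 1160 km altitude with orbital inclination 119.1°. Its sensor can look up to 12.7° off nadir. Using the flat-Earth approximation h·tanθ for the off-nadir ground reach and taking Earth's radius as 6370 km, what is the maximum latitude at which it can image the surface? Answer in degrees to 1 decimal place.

Retrograde orbit: the ground track reaches ±(180° − i) = ±(180 − 119.1) = ±60.9°.
Sensor half-swath on the ground ≈ 1160·tan(12.7°) = 261 km = 2.35° of latitude.
Maximum observable latitude ≈ 60.9 + 2.35 = 63.3°.

63.3°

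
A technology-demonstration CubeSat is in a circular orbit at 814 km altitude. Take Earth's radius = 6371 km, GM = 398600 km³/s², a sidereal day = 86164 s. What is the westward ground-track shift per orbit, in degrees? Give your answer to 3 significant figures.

25.3°

Semi-major axis a = 6371 + 814 = 7185 km. Period T = 2π√(a³/μ) = 2π√(7185³/398600) = 6061.1 s = 101.02 min.
During one orbit Earth rotates (6061.1 / 86164) × 360° = 25.32°.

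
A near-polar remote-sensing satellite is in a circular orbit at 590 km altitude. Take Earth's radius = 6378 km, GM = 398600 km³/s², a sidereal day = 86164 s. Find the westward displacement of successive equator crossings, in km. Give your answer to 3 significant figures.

Semi-major axis a = 6378 + 590 = 6968 km. Period T = 2π√(a³/μ) = 2π√(6968³/398600) = 5788.6 s = 96.48 min.
During one orbit Earth rotates (5788.6 / 86164) × 360° = 24.19°.
At the equator that is 24.19° × (2π·6378/360) km/° = 24.19 × 111.3 = 2692 km.

2690 km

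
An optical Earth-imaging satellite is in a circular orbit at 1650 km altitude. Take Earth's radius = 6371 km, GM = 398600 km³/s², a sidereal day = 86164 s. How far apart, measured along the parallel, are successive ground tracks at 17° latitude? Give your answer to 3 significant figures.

Semi-major axis a = 6371 + 1650 = 8021 km. Period T = 2π√(a³/μ) = 2π√(8021³/398600) = 7149.1 s = 119.15 min.
Node shift per orbit = (7149.1/86164) × 360° = 29.87°.
Equatorial spacing = 29.87 × 111.2 km/° = 3321 km.
At 17° latitude, spacing = 3321 × cos(17°) = 3176 km.

3180 km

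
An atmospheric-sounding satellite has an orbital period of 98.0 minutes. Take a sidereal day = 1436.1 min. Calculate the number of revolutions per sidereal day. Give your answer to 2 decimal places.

14.65

T = 98.0 min = 5880.0 s.
Orbits per sidereal day = 86166 / 5880.0 = 14.654.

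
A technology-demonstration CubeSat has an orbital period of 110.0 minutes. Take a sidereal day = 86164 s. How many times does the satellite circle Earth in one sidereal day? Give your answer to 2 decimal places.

T = 110.0 min = 6600.0 s.
Orbits per sidereal day = 86164 / 6600.0 = 13.055.

13.06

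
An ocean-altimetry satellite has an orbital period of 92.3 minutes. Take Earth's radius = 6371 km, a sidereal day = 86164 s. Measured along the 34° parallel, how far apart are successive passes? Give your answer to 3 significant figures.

T = 92.3 min = 5538.0 s.
Node shift per orbit = (5538.0/86164) × 360° = 23.14°.
Equatorial spacing = 23.14 × 111.2 km/° = 2573 km.
At 34° latitude, spacing = 2573 × cos(34°) = 2133 km.

2130 km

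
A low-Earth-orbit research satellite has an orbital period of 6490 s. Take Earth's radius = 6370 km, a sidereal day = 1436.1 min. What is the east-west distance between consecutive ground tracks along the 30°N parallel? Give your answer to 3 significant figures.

2610 km

Node shift per orbit = (6490.0/86166) × 360° = 27.12°.
Equatorial spacing = 27.12 × 111.2 km/° = 3015 km.
At 30° latitude, spacing = 3015 × cos(30°) = 2611 km.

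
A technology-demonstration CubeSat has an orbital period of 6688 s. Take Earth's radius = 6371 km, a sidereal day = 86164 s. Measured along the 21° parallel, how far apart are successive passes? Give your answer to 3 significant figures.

Node shift per orbit = (6688.0/86164) × 360° = 27.94°.
Equatorial spacing = 27.94 × 111.2 km/° = 3107 km.
At 21° latitude, spacing = 3107 × cos(21°) = 2901 km.

2900 km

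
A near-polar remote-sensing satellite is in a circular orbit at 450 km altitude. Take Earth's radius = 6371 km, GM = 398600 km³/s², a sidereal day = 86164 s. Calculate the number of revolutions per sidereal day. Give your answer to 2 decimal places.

Semi-major axis a = 6371 + 450 = 6821 km. Period T = 2π√(a³/μ) = 2π√(6821³/398600) = 5606.4 s = 93.44 min.
Orbits per sidereal day = 86164 / 5606.4 = 15.369.

15.37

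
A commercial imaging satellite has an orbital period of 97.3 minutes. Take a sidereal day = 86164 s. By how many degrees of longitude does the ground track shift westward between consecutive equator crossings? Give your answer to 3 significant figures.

T = 97.3 min = 5838.0 s.
During one orbit Earth rotates (5838.0 / 86164) × 360° = 24.39°.

24.4°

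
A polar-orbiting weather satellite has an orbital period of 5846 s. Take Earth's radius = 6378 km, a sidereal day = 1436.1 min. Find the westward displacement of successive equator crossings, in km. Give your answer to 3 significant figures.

During one orbit Earth rotates (5846.0 / 86166) × 360° = 24.42°.
At the equator that is 24.42° × (2π·6378/360) km/° = 24.42 × 111.3 = 2719 km.

2720 km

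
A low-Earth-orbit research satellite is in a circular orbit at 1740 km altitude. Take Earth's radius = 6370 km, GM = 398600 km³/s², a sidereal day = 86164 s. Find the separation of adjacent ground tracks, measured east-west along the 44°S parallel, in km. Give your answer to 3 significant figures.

2430 km

Semi-major axis a = 6370 + 1740 = 8110 km. Period T = 2π√(a³/μ) = 2π√(8110³/398600) = 7268.5 s = 121.14 min.
Node shift per orbit = (7268.5/86164) × 360° = 30.37°.
Equatorial spacing = 30.37 × 111.2 km/° = 3376 km.
At 44° latitude, spacing = 3376 × cos(44°) = 2429 km.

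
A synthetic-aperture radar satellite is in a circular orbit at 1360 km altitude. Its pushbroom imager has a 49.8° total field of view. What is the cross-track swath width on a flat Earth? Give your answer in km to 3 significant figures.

1260 km

Half-angle = 49.8°/2 = 24.9°.
Swath width ≈ 2h·tan(θ/2) = 2 × 1360 × tan(24.9°) = 1262.6 km.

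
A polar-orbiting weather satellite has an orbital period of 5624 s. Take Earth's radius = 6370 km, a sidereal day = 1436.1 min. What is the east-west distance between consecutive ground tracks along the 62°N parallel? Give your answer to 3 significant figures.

Node shift per orbit = (5624.0/86166) × 360° = 23.50°.
Equatorial spacing = 23.50 × 111.2 km/° = 2612 km.
At 62° latitude, spacing = 2612 × cos(62°) = 1226 km.

1230 km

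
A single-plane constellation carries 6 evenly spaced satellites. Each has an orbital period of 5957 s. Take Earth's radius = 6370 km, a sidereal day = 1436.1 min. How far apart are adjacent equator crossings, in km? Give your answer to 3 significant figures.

Single-satellite node shift = (5957.0/86166) × 360° = 24.89°.
With 6 satellites evenly phased, successive equator crossings are 24.89/6 = 4.148° apart.
That is 4.148 × 111.2 = 461 km at the equator.

461 km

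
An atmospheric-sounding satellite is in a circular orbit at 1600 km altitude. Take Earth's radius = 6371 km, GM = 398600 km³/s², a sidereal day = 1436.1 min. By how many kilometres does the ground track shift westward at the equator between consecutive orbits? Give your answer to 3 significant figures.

3290 km

Semi-major axis a = 6371 + 1600 = 7971 km. Period T = 2π√(a³/μ) = 2π√(7971³/398600) = 7082.4 s = 118.04 min.
During one orbit Earth rotates (7082.4 / 86166) × 360° = 29.59°.
At the equator that is 29.59° × (2π·6371/360) km/° = 29.59 × 111.2 = 3290 km.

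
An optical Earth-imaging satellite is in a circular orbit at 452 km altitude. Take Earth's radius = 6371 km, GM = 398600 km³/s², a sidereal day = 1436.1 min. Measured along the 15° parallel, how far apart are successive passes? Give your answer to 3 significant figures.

2520 km

Semi-major axis a = 6371 + 452 = 6823 km. Period T = 2π√(a³/μ) = 2π√(6823³/398600) = 5608.9 s = 93.48 min.
Node shift per orbit = (5608.9/86166) × 360° = 23.43°.
Equatorial spacing = 23.43 × 111.2 km/° = 2606 km.
At 15° latitude, spacing = 2606 × cos(15°) = 2517 km.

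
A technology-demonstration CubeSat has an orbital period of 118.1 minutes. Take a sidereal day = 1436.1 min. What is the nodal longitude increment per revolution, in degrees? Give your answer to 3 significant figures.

29.6°

T = 118.1 min = 7086.0 s.
During one orbit Earth rotates (7086.0 / 86166) × 360° = 29.61°.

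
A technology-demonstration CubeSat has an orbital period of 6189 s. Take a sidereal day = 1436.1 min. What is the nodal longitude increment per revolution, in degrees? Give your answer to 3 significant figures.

25.9°

During one orbit Earth rotates (6189.0 / 86166) × 360° = 25.86°.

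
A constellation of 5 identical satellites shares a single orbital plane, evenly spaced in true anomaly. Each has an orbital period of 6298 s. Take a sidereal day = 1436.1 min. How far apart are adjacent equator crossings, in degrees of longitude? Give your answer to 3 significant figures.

5.26°

Single-satellite node shift = (6298.0/86166) × 360° = 26.31°.
With 5 satellites evenly phased, successive equator crossings are 26.31/5 = 5.263° apart.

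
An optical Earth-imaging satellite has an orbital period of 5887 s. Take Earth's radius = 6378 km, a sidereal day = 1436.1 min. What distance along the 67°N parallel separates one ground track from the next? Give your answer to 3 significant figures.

1070 km

Node shift per orbit = (5887.0/86166) × 360° = 24.60°.
Equatorial spacing = 24.60 × 111.3 km/° = 2738 km.
At 67° latitude, spacing = 2738 × cos(67°) = 1070 km.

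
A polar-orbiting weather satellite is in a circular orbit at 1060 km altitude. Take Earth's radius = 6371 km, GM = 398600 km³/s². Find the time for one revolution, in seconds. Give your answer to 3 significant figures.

Semi-major axis a = 6371 + 1060 = 7431 km. Period T = 2π√(a³/μ) = 2π√(7431³/398600) = 6375.0 s = 106.25 min.

6380 seconds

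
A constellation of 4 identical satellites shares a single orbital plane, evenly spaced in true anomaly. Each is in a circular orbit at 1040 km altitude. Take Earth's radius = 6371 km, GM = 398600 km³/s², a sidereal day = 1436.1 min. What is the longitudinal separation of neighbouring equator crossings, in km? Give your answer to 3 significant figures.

737 km

Semi-major axis a = 6371 + 1040 = 7411 km. Period T = 2π√(a³/μ) = 2π√(7411³/398600) = 6349.3 s = 105.82 min.
Single-satellite node shift = (6349.3/86166) × 360° = 26.53°.
With 4 satellites evenly phased, successive equator crossings are 26.53/4 = 6.632° apart.
That is 6.632 × 111.2 = 737 km at the equator.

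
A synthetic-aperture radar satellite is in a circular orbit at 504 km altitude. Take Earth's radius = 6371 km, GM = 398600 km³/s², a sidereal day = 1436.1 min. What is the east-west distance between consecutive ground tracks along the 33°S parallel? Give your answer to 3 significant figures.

2210 km

Semi-major axis a = 6371 + 504 = 6875 km. Period T = 2π√(a³/μ) = 2π√(6875³/398600) = 5673.1 s = 94.55 min.
Node shift per orbit = (5673.1/86166) × 360° = 23.70°.
Equatorial spacing = 23.70 × 111.2 km/° = 2636 km.
At 33° latitude, spacing = 2636 × cos(33°) = 2210 km.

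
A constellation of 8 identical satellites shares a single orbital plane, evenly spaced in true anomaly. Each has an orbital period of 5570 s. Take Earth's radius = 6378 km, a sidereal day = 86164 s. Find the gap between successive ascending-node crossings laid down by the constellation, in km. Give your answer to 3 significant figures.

324 km

Single-satellite node shift = (5570.0/86164) × 360° = 23.27°.
With 8 satellites evenly phased, successive equator crossings are 23.27/8 = 2.909° apart.
That is 2.909 × 111.3 = 324 km at the equator.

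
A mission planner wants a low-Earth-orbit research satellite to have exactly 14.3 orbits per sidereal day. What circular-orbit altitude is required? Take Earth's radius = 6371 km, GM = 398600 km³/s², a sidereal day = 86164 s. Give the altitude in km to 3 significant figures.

786 km

Required period T = 86164 / 14.3 = 6025.5 s.
From T = 2π√(a³/μ): a = (μ T²/4π²)^(1/3) = (398600 × 6025.5² / 4π²)^(1/3) = 7157 km.
Altitude h = a − R = 7157 − 6371 = 786 km.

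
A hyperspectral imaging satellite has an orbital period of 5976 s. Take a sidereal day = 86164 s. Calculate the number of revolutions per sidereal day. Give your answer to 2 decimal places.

Orbits per sidereal day = 86164 / 5976.0 = 14.418.

14.42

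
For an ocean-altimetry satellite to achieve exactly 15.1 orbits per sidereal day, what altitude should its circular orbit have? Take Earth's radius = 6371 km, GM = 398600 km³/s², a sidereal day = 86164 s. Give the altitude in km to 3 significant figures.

Required period T = 86164 / 15.1 = 5706.2 s.
From T = 2π√(a³/μ): a = (μ T²/4π²)^(1/3) = (398600 × 5706.2² / 4π²)^(1/3) = 6902 km.
Altitude h = a − R = 6902 − 6371 = 531 km.

531 km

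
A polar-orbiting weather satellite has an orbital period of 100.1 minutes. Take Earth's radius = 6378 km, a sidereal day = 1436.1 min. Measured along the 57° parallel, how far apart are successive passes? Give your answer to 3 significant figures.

T = 100.1 min = 6006.0 s.
Node shift per orbit = (6006.0/86166) × 360° = 25.09°.
Equatorial spacing = 25.09 × 111.3 km/° = 2793 km.
At 57° latitude, spacing = 2793 × cos(57°) = 1521 km.

1520 km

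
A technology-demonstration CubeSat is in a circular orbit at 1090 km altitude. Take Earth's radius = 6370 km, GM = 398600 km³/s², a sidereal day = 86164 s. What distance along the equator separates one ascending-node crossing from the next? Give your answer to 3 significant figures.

2980 km

Semi-major axis a = 6370 + 1090 = 7460 km. Period T = 2π√(a³/μ) = 2π√(7460³/398600) = 6412.4 s = 106.87 min.
During one orbit Earth rotates (6412.4 / 86164) × 360° = 26.79°.
At the equator that is 26.79° × (2π·6370/360) km/° = 26.79 × 111.2 = 2979 km.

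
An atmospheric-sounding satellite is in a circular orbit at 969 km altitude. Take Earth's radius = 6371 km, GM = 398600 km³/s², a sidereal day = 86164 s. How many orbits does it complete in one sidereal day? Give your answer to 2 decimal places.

13.77

Semi-major axis a = 6371 + 969 = 7340 km. Period T = 2π√(a³/μ) = 2π√(7340³/398600) = 6258.3 s = 104.30 min.
Orbits per sidereal day = 86164 / 6258.3 = 13.768.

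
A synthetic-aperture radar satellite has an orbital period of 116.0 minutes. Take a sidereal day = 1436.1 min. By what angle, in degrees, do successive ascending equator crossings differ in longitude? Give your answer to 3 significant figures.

T = 116.0 min = 6960.0 s.
During one orbit Earth rotates (6960.0 / 86166) × 360° = 29.08°.

29.1°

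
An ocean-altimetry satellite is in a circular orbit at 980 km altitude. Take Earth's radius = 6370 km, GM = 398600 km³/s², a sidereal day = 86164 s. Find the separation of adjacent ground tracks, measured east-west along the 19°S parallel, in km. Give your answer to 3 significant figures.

2750 km

Semi-major axis a = 6370 + 980 = 7350 km. Period T = 2π√(a³/μ) = 2π√(7350³/398600) = 6271.1 s = 104.52 min.
Node shift per orbit = (6271.1/86164) × 360° = 26.20°.
Equatorial spacing = 26.20 × 111.2 km/° = 2913 km.
At 19° latitude, spacing = 2913 × cos(19°) = 2754 km.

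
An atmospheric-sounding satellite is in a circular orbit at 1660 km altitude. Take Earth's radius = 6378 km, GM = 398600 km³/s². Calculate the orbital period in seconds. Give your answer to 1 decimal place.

7171.9 seconds

Semi-major axis a = 6378 + 1660 = 8038 km. Period T = 2π√(a³/μ) = 2π√(8038³/398600) = 7171.9 s = 119.53 min.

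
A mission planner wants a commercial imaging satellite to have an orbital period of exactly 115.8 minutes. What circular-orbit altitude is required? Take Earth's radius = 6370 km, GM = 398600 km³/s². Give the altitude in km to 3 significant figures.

T = 115.8 min = 6948.0 s.
From T = 2π√(a³/μ): a = (μ T²/4π²)^(1/3) = (398600 × 6948.0² / 4π²)^(1/3) = 7870 km.
Altitude h = a − R = 7870 − 6370 = 1500 km.

1500 km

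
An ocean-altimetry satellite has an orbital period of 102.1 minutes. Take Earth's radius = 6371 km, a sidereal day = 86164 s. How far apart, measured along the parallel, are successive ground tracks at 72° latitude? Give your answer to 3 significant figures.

T = 102.1 min = 6126.0 s.
Node shift per orbit = (6126.0/86164) × 360° = 25.59°.
Equatorial spacing = 25.59 × 111.2 km/° = 2846 km.
At 72° latitude, spacing = 2846 × cos(72°) = 879 km.

879 km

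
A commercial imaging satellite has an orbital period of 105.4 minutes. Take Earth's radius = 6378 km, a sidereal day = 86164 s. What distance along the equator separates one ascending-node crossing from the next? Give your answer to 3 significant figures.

T = 105.4 min = 6324.0 s.
During one orbit Earth rotates (6324.0 / 86164) × 360° = 26.42°.
At the equator that is 26.42° × (2π·6378/360) km/° = 26.42 × 111.3 = 2941 km.

2940 km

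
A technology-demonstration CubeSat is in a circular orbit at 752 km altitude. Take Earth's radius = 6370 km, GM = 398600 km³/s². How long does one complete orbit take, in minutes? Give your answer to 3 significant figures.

99.7 min

Semi-major axis a = 6370 + 752 = 7122 km. Period T = 2π√(a³/μ) = 2π√(7122³/398600) = 5981.6 s = 99.69 min.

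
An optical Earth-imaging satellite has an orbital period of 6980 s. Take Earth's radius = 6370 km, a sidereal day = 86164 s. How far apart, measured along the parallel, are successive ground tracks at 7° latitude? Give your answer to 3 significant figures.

Node shift per orbit = (6980.0/86164) × 360° = 29.16°.
Equatorial spacing = 29.16 × 111.2 km/° = 3242 km.
At 7° latitude, spacing = 3242 × cos(7°) = 3218 km.

3220 km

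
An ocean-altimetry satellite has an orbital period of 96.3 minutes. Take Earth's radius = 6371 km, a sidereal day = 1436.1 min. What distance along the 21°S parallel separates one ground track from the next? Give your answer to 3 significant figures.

2510 km

T = 96.3 min = 5778.0 s.
Node shift per orbit = (5778.0/86166) × 360° = 24.14°.
Equatorial spacing = 24.14 × 111.2 km/° = 2684 km.
At 21° latitude, spacing = 2684 × cos(21°) = 2506 km.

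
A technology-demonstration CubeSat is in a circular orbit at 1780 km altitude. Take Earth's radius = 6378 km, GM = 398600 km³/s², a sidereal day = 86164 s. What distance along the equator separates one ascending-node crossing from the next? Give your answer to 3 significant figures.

3410 km

Semi-major axis a = 6378 + 1780 = 8158 km. Period T = 2π√(a³/μ) = 2π√(8158³/398600) = 7333.1 s = 122.22 min.
During one orbit Earth rotates (7333.1 / 86164) × 360° = 30.64°.
At the equator that is 30.64° × (2π·6378/360) km/° = 30.64 × 111.3 = 3411 km.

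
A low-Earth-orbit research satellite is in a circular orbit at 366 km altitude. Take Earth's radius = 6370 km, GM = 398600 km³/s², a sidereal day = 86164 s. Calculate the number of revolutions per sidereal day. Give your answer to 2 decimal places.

Semi-major axis a = 6370 + 366 = 6736 km. Period T = 2π√(a³/μ) = 2π√(6736³/398600) = 5501.9 s = 91.70 min.
Orbits per sidereal day = 86164 / 5501.9 = 15.661.

15.66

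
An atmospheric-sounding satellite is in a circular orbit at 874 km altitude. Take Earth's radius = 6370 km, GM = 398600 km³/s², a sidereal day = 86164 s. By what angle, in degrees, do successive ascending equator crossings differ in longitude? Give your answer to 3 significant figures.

Semi-major axis a = 6370 + 874 = 7244 km. Period T = 2π√(a³/μ) = 2π√(7244³/398600) = 6135.9 s = 102.27 min.
During one orbit Earth rotates (6135.9 / 86164) × 360° = 25.64°.

25.6°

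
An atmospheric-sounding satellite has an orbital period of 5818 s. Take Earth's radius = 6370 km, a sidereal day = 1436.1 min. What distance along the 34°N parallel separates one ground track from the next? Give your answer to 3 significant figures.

Node shift per orbit = (5818.0/86166) × 360° = 24.31°.
Equatorial spacing = 24.31 × 111.2 km/° = 2702 km.
At 34° latitude, spacing = 2702 × cos(34°) = 2240 km.

2240 km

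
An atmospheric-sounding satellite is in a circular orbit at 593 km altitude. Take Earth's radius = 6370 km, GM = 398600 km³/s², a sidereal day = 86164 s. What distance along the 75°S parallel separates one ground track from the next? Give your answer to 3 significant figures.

695 km

Semi-major axis a = 6370 + 593 = 6963 km. Period T = 2π√(a³/μ) = 2π√(6963³/398600) = 5782.4 s = 96.37 min.
Node shift per orbit = (5782.4/86164) × 360° = 24.16°.
Equatorial spacing = 24.16 × 111.2 km/° = 2686 km.
At 75° latitude, spacing = 2686 × cos(75°) = 695 km.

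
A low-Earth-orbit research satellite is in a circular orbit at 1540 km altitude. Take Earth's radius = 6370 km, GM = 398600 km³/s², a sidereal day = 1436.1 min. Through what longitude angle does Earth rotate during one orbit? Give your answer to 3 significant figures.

29.3°

Semi-major axis a = 6370 + 1540 = 7910 km. Period T = 2π√(a³/μ) = 2π√(7910³/398600) = 7001.3 s = 116.69 min.
During one orbit Earth rotates (7001.3 / 86166) × 360° = 29.25°.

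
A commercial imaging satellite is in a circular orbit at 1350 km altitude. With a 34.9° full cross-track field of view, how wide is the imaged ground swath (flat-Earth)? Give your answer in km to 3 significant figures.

849 km

Half-angle = 34.9°/2 = 17.45°.
Swath width ≈ 2h·tan(θ/2) = 2 × 1350 × tan(17.45°) = 848.7 km.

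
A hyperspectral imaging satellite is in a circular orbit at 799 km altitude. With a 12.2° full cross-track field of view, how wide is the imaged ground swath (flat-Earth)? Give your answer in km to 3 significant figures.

Half-angle = 12.2°/2 = 6.1°.
Swath width ≈ 2h·tan(θ/2) = 2 × 799 × tan(6.1°) = 170.8 km.

171 km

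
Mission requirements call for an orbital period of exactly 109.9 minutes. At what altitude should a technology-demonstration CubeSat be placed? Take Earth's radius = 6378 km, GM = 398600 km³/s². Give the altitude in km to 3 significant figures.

T = 109.9 min = 6594.0 s.
From T = 2π√(a³/μ): a = (μ T²/4π²)^(1/3) = (398600 × 6594.0² / 4π²)^(1/3) = 7600 km.
Altitude h = a − R = 7600 − 6378 = 1222 km.

1220 km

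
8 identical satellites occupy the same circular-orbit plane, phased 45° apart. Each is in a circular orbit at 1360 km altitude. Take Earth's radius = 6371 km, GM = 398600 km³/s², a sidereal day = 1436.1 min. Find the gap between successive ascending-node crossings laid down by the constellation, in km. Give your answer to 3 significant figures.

393 km

Semi-major axis a = 6371 + 1360 = 7731 km. Period T = 2π√(a³/μ) = 2π√(7731³/398600) = 6765.0 s = 112.75 min.
Single-satellite node shift = (6765.0/86166) × 360° = 28.26°.
With 8 satellites evenly phased, successive equator crossings are 28.26/8 = 3.533° apart.
That is 3.533 × 111.2 = 393 km at the equator.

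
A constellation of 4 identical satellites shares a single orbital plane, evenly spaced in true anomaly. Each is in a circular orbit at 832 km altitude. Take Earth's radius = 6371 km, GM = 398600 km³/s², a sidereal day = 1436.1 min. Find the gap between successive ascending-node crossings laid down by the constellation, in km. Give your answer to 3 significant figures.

707 km

Semi-major axis a = 6371 + 832 = 7203 km. Period T = 2π√(a³/μ) = 2π√(7203³/398600) = 6083.9 s = 101.40 min.
Single-satellite node shift = (6083.9/86166) × 360° = 25.42°.
With 4 satellites evenly phased, successive equator crossings are 25.42/4 = 6.355° apart.
That is 6.355 × 111.2 = 707 km at the equator.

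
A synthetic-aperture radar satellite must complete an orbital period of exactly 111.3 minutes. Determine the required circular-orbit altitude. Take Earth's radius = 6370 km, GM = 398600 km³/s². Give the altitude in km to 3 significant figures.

1290 km

T = 111.3 min = 6678.0 s.
From T = 2π√(a³/μ): a = (μ T²/4π²)^(1/3) = (398600 × 6678.0² / 4π²)^(1/3) = 7665 km.
Altitude h = a − R = 7665 − 6370 = 1295 km.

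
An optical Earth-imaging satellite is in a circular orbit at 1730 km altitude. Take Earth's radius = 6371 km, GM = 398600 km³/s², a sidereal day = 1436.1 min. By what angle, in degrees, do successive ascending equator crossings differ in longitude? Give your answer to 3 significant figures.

30.3°

Semi-major axis a = 6371 + 1730 = 8101 km. Period T = 2π√(a³/μ) = 2π√(8101³/398600) = 7256.4 s = 120.94 min.
During one orbit Earth rotates (7256.4 / 86166) × 360° = 30.32°.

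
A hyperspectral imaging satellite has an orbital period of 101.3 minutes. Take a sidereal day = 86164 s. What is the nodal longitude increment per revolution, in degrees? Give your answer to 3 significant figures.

25.4°

T = 101.3 min = 6078.0 s.
During one orbit Earth rotates (6078.0 / 86164) × 360° = 25.39°.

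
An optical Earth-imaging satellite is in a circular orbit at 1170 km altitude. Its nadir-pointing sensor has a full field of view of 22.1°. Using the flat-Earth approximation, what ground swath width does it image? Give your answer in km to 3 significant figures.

457 km

Half-angle = 22.1°/2 = 11.05°.
Swath width ≈ 2h·tan(θ/2) = 2 × 1170 × tan(11.05°) = 457.0 km.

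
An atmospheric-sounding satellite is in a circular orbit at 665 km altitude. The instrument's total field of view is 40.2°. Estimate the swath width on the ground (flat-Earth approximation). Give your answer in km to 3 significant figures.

Half-angle = 40.2°/2 = 20.1°.
Swath width ≈ 2h·tan(θ/2) = 2 × 665 × tan(20.1°) = 486.7 km.

487 km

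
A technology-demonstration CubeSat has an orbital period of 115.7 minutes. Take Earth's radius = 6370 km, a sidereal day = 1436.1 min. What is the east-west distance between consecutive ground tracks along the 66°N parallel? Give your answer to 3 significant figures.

T = 115.7 min = 6942.0 s.
Node shift per orbit = (6942.0/86166) × 360° = 29.00°.
Equatorial spacing = 29.00 × 111.2 km/° = 3225 km.
At 66° latitude, spacing = 3225 × cos(66°) = 1312 km.

1310 km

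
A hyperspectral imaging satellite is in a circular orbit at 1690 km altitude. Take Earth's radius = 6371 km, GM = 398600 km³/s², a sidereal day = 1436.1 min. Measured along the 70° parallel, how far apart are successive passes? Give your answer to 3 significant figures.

1140 km

Semi-major axis a = 6371 + 1690 = 8061 km. Period T = 2π√(a³/μ) = 2π√(8061³/398600) = 7202.7 s = 120.04 min.
Node shift per orbit = (7202.7/86166) × 360° = 30.09°.
Equatorial spacing = 30.09 × 111.2 km/° = 3346 km.
At 70° latitude, spacing = 3346 × cos(70°) = 1144 km.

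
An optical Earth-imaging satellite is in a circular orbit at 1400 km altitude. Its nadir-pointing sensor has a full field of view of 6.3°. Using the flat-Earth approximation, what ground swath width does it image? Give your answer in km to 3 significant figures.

154 km

Half-angle = 6.3°/2 = 3.15°.
Swath width ≈ 2h·tan(θ/2) = 2 × 1400 × tan(3.15°) = 154.1 km.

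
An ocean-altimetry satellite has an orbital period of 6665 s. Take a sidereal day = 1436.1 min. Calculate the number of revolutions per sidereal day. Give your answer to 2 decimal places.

12.93

Orbits per sidereal day = 86166 / 6665.0 = 12.928.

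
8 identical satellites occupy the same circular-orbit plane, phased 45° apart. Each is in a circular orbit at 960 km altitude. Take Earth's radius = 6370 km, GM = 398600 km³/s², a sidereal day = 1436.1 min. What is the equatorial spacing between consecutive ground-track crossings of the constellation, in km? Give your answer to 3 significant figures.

363 km

Semi-major axis a = 6370 + 960 = 7330 km. Period T = 2π√(a³/μ) = 2π√(7330³/398600) = 6245.5 s = 104.09 min.
Single-satellite node shift = (6245.5/86166) × 360° = 26.09°.
With 8 satellites evenly phased, successive equator crossings are 26.09/8 = 3.262° apart.
That is 3.262 × 111.2 = 363 km at the equator.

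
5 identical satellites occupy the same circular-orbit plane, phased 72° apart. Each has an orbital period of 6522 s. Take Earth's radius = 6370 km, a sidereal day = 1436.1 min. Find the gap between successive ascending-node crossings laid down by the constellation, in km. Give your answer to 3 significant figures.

606 km

Single-satellite node shift = (6522.0/86166) × 360° = 27.25°.
With 5 satellites evenly phased, successive equator crossings are 27.25/5 = 5.450° apart.
That is 5.450 × 111.2 = 606 km at the equator.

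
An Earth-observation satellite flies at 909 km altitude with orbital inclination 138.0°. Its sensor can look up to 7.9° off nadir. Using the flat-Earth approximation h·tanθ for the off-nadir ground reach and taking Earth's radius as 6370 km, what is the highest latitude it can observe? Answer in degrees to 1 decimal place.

Retrograde orbit: the ground track reaches ±(180° − i) = ±(180 − 138.0) = ±42.0°.
Sensor half-swath on the ground ≈ 909·tan(7.9°) = 126 km = 1.13° of latitude.
Maximum observable latitude ≈ 42.0 + 1.13 = 43.1°.

43.1°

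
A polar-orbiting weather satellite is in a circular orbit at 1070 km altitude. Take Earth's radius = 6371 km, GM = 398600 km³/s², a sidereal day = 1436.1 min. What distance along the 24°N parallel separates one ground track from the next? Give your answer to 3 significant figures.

Semi-major axis a = 6371 + 1070 = 7441 km. Period T = 2π√(a³/μ) = 2π√(7441³/398600) = 6387.9 s = 106.47 min.
Node shift per orbit = (6387.9/86166) × 360° = 26.69°.
Equatorial spacing = 26.69 × 111.2 km/° = 2968 km.
At 24° latitude, spacing = 2968 × cos(24°) = 2711 km.

2710 km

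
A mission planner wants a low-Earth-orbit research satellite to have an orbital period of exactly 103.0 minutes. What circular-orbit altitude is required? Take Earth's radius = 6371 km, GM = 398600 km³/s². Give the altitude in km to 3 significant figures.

908 km

T = 103.0 min = 6180.0 s.
From T = 2π√(a³/μ): a = (μ T²/4π²)^(1/3) = (398600 × 6180.0² / 4π²)^(1/3) = 7279 km.
Altitude h = a − R = 7279 − 6371 = 908 km.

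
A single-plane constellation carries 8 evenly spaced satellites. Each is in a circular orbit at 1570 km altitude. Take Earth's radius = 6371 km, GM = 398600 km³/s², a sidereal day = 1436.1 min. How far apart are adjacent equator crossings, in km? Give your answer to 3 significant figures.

Semi-major axis a = 6371 + 1570 = 7941 km. Period T = 2π√(a³/μ) = 2π√(7941³/398600) = 7042.5 s = 117.37 min.
Single-satellite node shift = (7042.5/86166) × 360° = 29.42°.
With 8 satellites evenly phased, successive equator crossings are 29.42/8 = 3.678° apart.
That is 3.678 × 111.2 = 409 km at the equator.

409 km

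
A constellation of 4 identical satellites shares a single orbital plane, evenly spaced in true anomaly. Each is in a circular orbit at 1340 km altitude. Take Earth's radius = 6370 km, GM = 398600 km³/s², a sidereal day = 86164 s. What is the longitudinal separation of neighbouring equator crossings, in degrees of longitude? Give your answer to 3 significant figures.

Semi-major axis a = 6370 + 1340 = 7710 km. Period T = 2π√(a³/μ) = 2π√(7710³/398600) = 6737.4 s = 112.29 min.
Single-satellite node shift = (6737.4/86164) × 360° = 28.15°.
With 4 satellites evenly phased, successive equator crossings are 28.15/4 = 7.037° apart.

7.04°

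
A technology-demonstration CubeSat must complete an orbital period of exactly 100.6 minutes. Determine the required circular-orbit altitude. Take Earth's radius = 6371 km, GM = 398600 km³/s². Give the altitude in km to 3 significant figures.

T = 100.6 min = 6036.0 s.
From T = 2π√(a³/μ): a = (μ T²/4π²)^(1/3) = (398600 × 6036.0² / 4π²)^(1/3) = 7165 km.
Altitude h = a − R = 7165 − 6371 = 794 km.

794 km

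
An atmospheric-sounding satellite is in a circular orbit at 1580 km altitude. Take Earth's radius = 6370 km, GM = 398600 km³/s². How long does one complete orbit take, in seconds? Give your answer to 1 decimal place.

7054.4 seconds

Semi-major axis a = 6370 + 1580 = 7950 km. Period T = 2π√(a³/μ) = 2π√(7950³/398600) = 7054.4 s = 117.57 min.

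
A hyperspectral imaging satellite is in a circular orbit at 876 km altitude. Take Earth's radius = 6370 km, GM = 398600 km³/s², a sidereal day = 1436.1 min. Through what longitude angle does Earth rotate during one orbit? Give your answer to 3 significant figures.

Semi-major axis a = 6370 + 876 = 7246 km. Period T = 2π√(a³/μ) = 2π√(7246³/398600) = 6138.4 s = 102.31 min.
During one orbit Earth rotates (6138.4 / 86166) × 360° = 25.65°.

25.6°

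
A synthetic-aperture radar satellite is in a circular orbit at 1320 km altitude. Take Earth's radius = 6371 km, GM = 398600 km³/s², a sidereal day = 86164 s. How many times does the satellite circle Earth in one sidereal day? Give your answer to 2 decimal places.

Semi-major axis a = 6371 + 1320 = 7691 km. Period T = 2π√(a³/μ) = 2π√(7691³/398600) = 6712.5 s = 111.88 min.
Orbits per sidereal day = 86164 / 6712.5 = 12.836.

12.84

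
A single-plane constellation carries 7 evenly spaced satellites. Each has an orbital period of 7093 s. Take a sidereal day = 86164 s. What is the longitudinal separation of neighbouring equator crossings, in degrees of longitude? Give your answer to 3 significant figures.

4.23°

Single-satellite node shift = (7093.0/86164) × 360° = 29.64°.
With 7 satellites evenly phased, successive equator crossings are 29.64/7 = 4.234° apart.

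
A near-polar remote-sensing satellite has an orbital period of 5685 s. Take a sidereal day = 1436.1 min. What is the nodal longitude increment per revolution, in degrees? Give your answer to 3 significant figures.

23.8°

During one orbit Earth rotates (5685.0 / 86166) × 360° = 23.75°.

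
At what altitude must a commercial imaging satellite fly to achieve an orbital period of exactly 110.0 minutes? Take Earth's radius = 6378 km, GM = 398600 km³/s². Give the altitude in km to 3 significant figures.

1230 km

T = 110.0 min = 6600.0 s.
From T = 2π√(a³/μ): a = (μ T²/4π²)^(1/3) = (398600 × 6600.0² / 4π²)^(1/3) = 7605 km.
Altitude h = a − R = 7605 − 6378 = 1227 km.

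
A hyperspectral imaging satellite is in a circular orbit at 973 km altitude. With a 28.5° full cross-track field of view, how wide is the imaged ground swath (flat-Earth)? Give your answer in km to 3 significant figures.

494 km

Half-angle = 28.5°/2 = 14.25°.
Swath width ≈ 2h·tan(θ/2) = 2 × 973 × tan(14.25°) = 494.2 km.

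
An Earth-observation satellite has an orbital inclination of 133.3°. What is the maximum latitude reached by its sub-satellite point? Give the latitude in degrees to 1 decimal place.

Retrograde orbit: the ground track reaches ±(180° − i) = ±(180 − 133.3) = ±46.7°.

46.7°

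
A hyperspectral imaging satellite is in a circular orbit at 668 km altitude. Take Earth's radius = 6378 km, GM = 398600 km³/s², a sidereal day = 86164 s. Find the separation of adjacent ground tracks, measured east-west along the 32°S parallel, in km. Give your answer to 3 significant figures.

2320 km

Semi-major axis a = 6378 + 668 = 7046 km. Period T = 2π√(a³/μ) = 2π√(7046³/398600) = 5886.1 s = 98.10 min.
Node shift per orbit = (5886.1/86164) × 360° = 24.59°.
Equatorial spacing = 24.59 × 111.3 km/° = 2738 km.
At 32° latitude, spacing = 2738 × cos(32°) = 2322 km.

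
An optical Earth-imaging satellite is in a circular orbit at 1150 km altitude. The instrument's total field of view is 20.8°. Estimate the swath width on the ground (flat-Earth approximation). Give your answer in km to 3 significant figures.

Half-angle = 20.8°/2 = 10.4°.
Swath width ≈ 2h·tan(θ/2) = 2 × 1150 × tan(10.4°) = 422.1 km.

422 km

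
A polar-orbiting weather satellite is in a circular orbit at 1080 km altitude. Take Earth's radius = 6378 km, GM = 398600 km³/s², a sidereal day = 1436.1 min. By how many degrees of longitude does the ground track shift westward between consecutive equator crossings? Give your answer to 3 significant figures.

26.8°

Semi-major axis a = 6378 + 1080 = 7458 km. Period T = 2π√(a³/μ) = 2π√(7458³/398600) = 6409.8 s = 106.83 min.
During one orbit Earth rotates (6409.8 / 86166) × 360° = 26.78°.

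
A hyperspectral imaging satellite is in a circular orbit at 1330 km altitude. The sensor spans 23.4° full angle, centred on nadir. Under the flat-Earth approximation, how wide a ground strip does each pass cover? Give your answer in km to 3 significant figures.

551 km

Half-angle = 23.4°/2 = 11.7°.
Swath width ≈ 2h·tan(θ/2) = 2 × 1330 × tan(11.7°) = 550.9 km.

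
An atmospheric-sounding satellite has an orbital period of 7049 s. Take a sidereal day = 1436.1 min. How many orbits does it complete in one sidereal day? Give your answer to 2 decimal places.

Orbits per sidereal day = 86166 / 7049.0 = 12.224.

12.22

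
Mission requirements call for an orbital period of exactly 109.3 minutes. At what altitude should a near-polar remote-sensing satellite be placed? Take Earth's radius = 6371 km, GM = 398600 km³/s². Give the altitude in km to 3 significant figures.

1200 km

T = 109.3 min = 6558.0 s.
From T = 2π√(a³/μ): a = (μ T²/4π²)^(1/3) = (398600 × 6558.0² / 4π²)^(1/3) = 7573 km.
Altitude h = a − R = 7573 − 6371 = 1202 km.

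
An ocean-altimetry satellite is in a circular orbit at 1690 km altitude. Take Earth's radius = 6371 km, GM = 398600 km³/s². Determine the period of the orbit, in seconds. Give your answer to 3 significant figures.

7200 seconds

Semi-major axis a = 6371 + 1690 = 8061 km. Period T = 2π√(a³/μ) = 2π√(8061³/398600) = 7202.7 s = 120.04 min.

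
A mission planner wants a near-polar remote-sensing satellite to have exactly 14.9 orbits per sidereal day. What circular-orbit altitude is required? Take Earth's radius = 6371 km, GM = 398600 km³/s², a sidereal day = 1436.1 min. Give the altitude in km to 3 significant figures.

Required period T = 86166 / 14.9 = 5783.0 s.
From T = 2π√(a³/μ): a = (μ T²/4π²)^(1/3) = (398600 × 5783.0² / 4π²)^(1/3) = 6963 km.
Altitude h = a − R = 6963 − 6371 = 592 km.

592 km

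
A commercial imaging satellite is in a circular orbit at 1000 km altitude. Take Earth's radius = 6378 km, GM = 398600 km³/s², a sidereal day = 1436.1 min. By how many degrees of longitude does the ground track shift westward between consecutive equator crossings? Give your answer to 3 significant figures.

26.4°

Semi-major axis a = 6378 + 1000 = 7378 km. Period T = 2π√(a³/μ) = 2π√(7378³/398600) = 6306.9 s = 105.12 min.
During one orbit Earth rotates (6306.9 / 86166) × 360° = 26.35°.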